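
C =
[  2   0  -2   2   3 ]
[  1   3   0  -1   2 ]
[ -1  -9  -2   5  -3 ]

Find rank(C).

Row reduce to echelon form.
R2 ← R2 − (1/2)·R1: [0, 3, 1, -2, 1/2]
R3 ← R3 + (1/2)·R1: [0, -9, -3, 6, -3/2]
R3 ← R3 + (3)·R2: [0, 0, 0, 0, 0]
Echelon form has 2 nonzero rows, so rank(C) = 2.

2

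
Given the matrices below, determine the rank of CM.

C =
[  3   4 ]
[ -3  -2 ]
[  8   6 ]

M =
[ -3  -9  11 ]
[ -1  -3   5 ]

First compute CM:
[[-13, -39,  53],
 [ 11,  33, -43],
 [-30, -90, 118]]
Now row reduce the product.
R2 ← R2 + (11/13)·R1: [0, 0, 24/13]
R3 ← R3 − (30/13)·R1: [0, 0, -56/13]
R3 ← R3 + (7/3)·R2: [0, 0, 0]
2 nonzero rows, so rank(CM) = 2.

2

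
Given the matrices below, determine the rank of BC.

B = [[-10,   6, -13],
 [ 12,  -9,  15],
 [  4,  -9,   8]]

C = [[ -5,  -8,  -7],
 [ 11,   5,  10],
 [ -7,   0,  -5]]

First compute BC:
[[207, 110, 195],
 [-264, -141, -249],
 [-175, -77, -158]]
Now row reduce the product.
R2 ← R2 + (88/69)·R1: [0, -49/69, -7/23]
R3 ← R3 + (175/207)·R1: [0, 3311/207, 473/69]
R3 ← R3 + (473/21)·R2: [0, 0, 0]
2 nonzero rows, so rank(BC) = 2.

2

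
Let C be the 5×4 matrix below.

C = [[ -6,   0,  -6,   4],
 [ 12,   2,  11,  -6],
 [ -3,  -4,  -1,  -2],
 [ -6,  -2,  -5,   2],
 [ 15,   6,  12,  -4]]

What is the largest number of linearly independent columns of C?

Row reduce to echelon form.
R2 ← R2 + (2)·R1: [0, 2, -1, 2]
R3 ← R3 − (1/2)·R1: [0, -4, 2, -4]
R4 ← R4 − R1: [0, -2, 1, -2]
R5 ← R5 + (5/2)·R1: [0, 6, -3, 6]
R3 ← R3 + (2)·R2: [0, 0, 0, 0]
R4 ← R4 + R2: [0, 0, 0, 0]
R5 ← R5 − (3)·R2: [0, 0, 0, 0]
Echelon form has 2 nonzero rows, so rank(C) = 2.
The rank gives the maximum number of linearly independent columns: 2.

2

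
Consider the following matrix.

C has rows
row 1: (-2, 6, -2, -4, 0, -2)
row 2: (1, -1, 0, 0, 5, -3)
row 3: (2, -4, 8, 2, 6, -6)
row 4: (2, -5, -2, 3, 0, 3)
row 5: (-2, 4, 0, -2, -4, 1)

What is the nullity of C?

Row reduce to echelon form.
R2 ← R2 + (1/2)·R1: [0, 2, -1, -2, 5, -4]
R3 ← R3 + R1: [0, 2, 6, -2, 6, -8]
R4 ← R4 + R1: [0, 1, -4, -1, 0, 1]
R5 ← R5 − R1: [0, -2, 2, 2, -4, 3]
R3 ← R3 − R2: [0, 0, 7, 0, 1, -4]
R4 ← R4 − (1/2)·R2: [0, 0, -7/2, 0, -5/2, 3]
R5 ← R5 + R2: [0, 0, 1, 0, 1, -1]
R4 ← R4 + (1/2)·R3: [0, 0, 0, 0, -2, 1]
R5 ← R5 − (1/7)·R3: [0, 0, 0, 0, 6/7, -3/7]
R5 ← R5 + (3/7)·R4: [0, 0, 0, 0, 0, 0]
4 nonzero rows, so rank(C) = 4.
C has 6 columns; by rank–nullity, nullity = 6 − 4 = 2.

2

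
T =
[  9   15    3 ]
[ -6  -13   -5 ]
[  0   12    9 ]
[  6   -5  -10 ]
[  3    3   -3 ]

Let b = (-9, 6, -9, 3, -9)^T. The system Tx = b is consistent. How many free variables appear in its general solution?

0

Row reduce the augmented matrix [T | b].
R2 ← R2 + (2/3)·R1: [0, -3, -3, 0]
R4 ← R4 − (2/3)·R1: [0, -15, -12, 9]
R5 ← R5 − (1/3)·R1: [0, -2, -4, -6]
R3 ← R3 + (4)·R2: [0, 0, -3, -9]
R4 ← R4 − (5)·R2: [0, 0, 3, 9]
R5 ← R5 − (2/3)·R2: [0, 0, -2, -6]
R4 ← R4 + R3: [0, 0, 0, 0]
R5 ← R5 − (2/3)·R3: [0, 0, 0, 0]
The echelon form has 3 nonzero rows, and every pivot lies in the first 3 columns, so rank(T) = rank([T|b]) = 3.
The system is consistent.
Free variables = (unknowns) − (rank) = 3 − 3 = 0.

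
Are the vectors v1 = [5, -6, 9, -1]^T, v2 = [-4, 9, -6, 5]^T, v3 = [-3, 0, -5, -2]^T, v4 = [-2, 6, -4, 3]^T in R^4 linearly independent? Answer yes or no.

no

Form the matrix with these vectors as rows and row reduce.
R2 ← R2 + (4/5)·R1: [0, 21/5, 6/5, 21/5]
R3 ← R3 + (3/5)·R1: [0, -18/5, 2/5, -13/5]
R4 ← R4 + (2/5)·R1: [0, 18/5, -2/5, 13/5]
R3 ← R3 + (6/7)·R2: [0, 0, 10/7, 1]
R4 ← R4 − (6/7)·R2: [0, 0, -10/7, -1]
R4 ← R4 + R3: [0, 0, 0, 0]
3 nonzero rows, so the 4 vectors span a space of dimension 3.
Since 3 < 4, the vectors are linearly dependent.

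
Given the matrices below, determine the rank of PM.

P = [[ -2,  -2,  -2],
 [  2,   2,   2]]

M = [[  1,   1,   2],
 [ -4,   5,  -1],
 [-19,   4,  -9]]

First compute PM:
[[ 44, -20,  16],
 [-44,  20, -16]]
Now row reduce the product.
R2 ← R2 + R1: [0, 0, 0]
1 nonzero row, so rank(PM) = 1.

1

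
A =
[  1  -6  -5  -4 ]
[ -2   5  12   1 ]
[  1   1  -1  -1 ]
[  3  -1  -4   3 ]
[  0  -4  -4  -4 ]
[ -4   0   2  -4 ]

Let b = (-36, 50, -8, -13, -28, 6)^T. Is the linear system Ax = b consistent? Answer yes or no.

Row reduce the augmented matrix [A | b].
R2 ← R2 + (2)·R1: [0, -7, 2, -7, -22]
R3 ← R3 − R1: [0, 7, 4, 3, 28]
R4 ← R4 − (3)·R1: [0, 17, 11, 15, 95]
R6 ← R6 + (4)·R1: [0, -24, -18, -20, -138]
R3 ← R3 + R2: [0, 0, 6, -4, 6]
R4 ← R4 + (17/7)·R2: [0, 0, 111/7, -2, 291/7]
R5 ← R5 − (4/7)·R2: [0, 0, -36/7, 0, -108/7]
R6 ← R6 − (24/7)·R2: [0, 0, -174/7, 4, -438/7]
R4 ← R4 − (37/14)·R3: [0, 0, 0, 60/7, 180/7]
R5 ← R5 + (6/7)·R3: [0, 0, 0, -24/7, -72/7]
R6 ← R6 + (29/7)·R3: [0, 0, 0, -88/7, -264/7]
R5 ← R5 + (2/5)·R4: [0, 0, 0, 0, 0]
R6 ← R6 + (22/15)·R4: [0, 0, 0, 0, 0]
The echelon form has 4 nonzero rows, and every pivot lies in the first 4 columns, so rank(A) = rank([A|b]) = 4.
The system is consistent.

yes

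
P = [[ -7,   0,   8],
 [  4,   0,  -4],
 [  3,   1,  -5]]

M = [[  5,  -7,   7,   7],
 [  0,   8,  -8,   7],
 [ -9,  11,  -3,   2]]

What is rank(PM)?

3

First compute PM:
[[-107, 137, -73, -33],
 [ 56, -72,  40,  20],
 [ 60, -68,  28,  18]]
Now row reduce the product.
R2 ← R2 + (56/107)·R1: [0, -32/107, 192/107, 292/107]
R3 ← R3 + (60/107)·R1: [0, 944/107, -1384/107, -54/107]
R3 ← R3 + (59/2)·R2: [0, 0, 40, 80]
3 nonzero rows, so rank(PM) = 3.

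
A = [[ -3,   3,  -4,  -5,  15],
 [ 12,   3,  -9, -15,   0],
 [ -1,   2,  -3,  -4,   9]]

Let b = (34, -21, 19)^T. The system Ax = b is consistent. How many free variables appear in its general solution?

3

Row reduce the augmented matrix [A | b].
R2 ← R2 + (4)·R1: [0, 15, -25, -35, 60, 115]
R3 ← R3 − (1/3)·R1: [0, 1, -5/3, -7/3, 4, 23/3]
R3 ← R3 − (1/15)·R2: [0, 0, 0, 0, 0, 0]
The echelon form has 2 nonzero rows, and every pivot lies in the first 5 columns, so rank(A) = rank([A|b]) = 2.
The system is consistent.
Free variables = (unknowns) − (rank) = 5 − 2 = 3.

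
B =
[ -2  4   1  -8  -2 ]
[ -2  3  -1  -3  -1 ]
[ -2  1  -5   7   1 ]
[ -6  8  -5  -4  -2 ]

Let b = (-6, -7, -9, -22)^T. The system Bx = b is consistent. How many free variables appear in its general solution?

3

Row reduce the augmented matrix [B | b].
R2 ← R2 − R1: [0, -1, -2, 5, 1, -1]
R3 ← R3 − R1: [0, -3, -6, 15, 3, -3]
R4 ← R4 − (3)·R1: [0, -4, -8, 20, 4, -4]
R3 ← R3 − (3)·R2: [0, 0, 0, 0, 0, 0]
R4 ← R4 − (4)·R2: [0, 0, 0, 0, 0, 0]
The echelon form has 2 nonzero rows, and every pivot lies in the first 5 columns, so rank(B) = rank([B|b]) = 2.
The system is consistent.
Free variables = (unknowns) − (rank) = 5 − 2 = 3.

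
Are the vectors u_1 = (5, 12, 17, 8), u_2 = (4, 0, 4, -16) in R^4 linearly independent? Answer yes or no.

Form the matrix with these vectors as rows and row reduce.
R2 ← R2 − (4/5)·R1: [0, -48/5, -48/5, -112/5]
2 nonzero rows, so the 2 vectors span a space of dimension 2.
Since 2 = 2, the vectors are linearly independent.

yes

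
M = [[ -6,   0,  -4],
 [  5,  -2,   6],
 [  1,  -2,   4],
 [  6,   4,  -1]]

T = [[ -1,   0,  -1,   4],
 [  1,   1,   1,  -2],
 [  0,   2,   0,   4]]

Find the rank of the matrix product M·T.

2

First compute MT:
[[  6,  -8,   6, -40],
 [ -7,  10,  -7,  48],
 [ -3,   6,  -3,  24],
 [ -2,   2,  -2,  12]]
Now row reduce the product.
R2 ← R2 + (7/6)·R1: [0, 2/3, 0, 4/3]
R3 ← R3 + (1/2)·R1: [0, 2, 0, 4]
R4 ← R4 + (1/3)·R1: [0, -2/3, 0, -4/3]
R3 ← R3 − (3)·R2: [0, 0, 0, 0]
R4 ← R4 + R2: [0, 0, 0, 0]
2 nonzero rows, so rank(MT) = 2.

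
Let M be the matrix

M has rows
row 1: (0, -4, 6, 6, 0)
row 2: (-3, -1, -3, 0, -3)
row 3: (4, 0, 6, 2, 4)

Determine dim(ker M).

Row reduce to echelon form.
Swap R1 ↔ R2
R3 ← R3 + (4/3)·R1: [0, -4/3, 2, 2, 0]
R3 ← R3 − (1/3)·R2: [0, 0, 0, 0, 0]
2 nonzero rows, so rank(M) = 2.
M has 5 columns; by rank–nullity, nullity = 5 − 2 = 3.

3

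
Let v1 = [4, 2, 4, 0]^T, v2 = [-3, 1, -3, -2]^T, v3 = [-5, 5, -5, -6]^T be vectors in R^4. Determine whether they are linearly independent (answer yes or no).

Form the matrix with these vectors as rows and row reduce.
R2 ← R2 + (3/4)·R1: [0, 5/2, 0, -2]
R3 ← R3 + (5/4)·R1: [0, 15/2, 0, -6]
R3 ← R3 − (3)·R2: [0, 0, 0, 0]
2 nonzero rows, so the 3 vectors span a space of dimension 2.
Since 2 < 3, the vectors are linearly dependent.

no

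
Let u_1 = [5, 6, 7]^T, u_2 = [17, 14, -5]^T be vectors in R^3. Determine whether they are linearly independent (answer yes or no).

Form the matrix with these vectors as rows and row reduce.
R2 ← R2 − (17/5)·R1: [0, -32/5, -144/5]
2 nonzero rows, so the 2 vectors span a space of dimension 2.
Since 2 = 2, the vectors are linearly independent.

yes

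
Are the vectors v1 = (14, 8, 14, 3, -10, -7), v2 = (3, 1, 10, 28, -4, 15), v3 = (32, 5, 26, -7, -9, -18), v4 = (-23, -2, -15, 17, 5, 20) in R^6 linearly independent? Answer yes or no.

yes

Form the matrix with these vectors as rows and row reduce.
R2 ← R2 − (3/14)·R1: [0, -5/7, 7, 383/14, -13/7, 33/2]
R3 ← R3 − (16/7)·R1: [0, -93/7, -6, -97/7, 97/7, -2]
R4 ← R4 + (23/14)·R1: [0, 78/7, 8, 307/14, -80/7, 17/2]
R3 ← R3 − (93/5)·R2: [0, 0, -681/5, -5227/10, 242/5, -3089/10]
R4 ← R4 + (78/5)·R2: [0, 0, 586/5, 4487/10, -202/5, 2659/10]
R4 ← R4 + (586/681)·R3: [0, 0, 0, -1475/1362, 850/681, 125/1362]
4 nonzero rows, so the 4 vectors span a space of dimension 4.
Since 4 = 4, the vectors are linearly independent.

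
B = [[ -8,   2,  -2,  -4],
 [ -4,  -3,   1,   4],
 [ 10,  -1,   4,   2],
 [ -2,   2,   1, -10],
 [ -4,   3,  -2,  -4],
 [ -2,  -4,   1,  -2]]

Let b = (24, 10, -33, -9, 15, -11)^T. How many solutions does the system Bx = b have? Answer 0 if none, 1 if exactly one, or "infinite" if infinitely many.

1

Row reduce the augmented matrix [B | b].
R2 ← R2 − (1/2)·R1: [0, -4, 2, 6, -2]
R3 ← R3 + (5/4)·R1: [0, 3/2, 3/2, -3, -3]
R4 ← R4 − (1/4)·R1: [0, 3/2, 3/2, -9, -15]
R5 ← R5 − (1/2)·R1: [0, 2, -1, -2, 3]
R6 ← R6 − (1/4)·R1: [0, -9/2, 3/2, -1, -17]
R3 ← R3 + (3/8)·R2: [0, 0, 9/4, -3/4, -15/4]
R4 ← R4 + (3/8)·R2: [0, 0, 9/4, -27/4, -63/4]
R5 ← R5 + (1/2)·R2: [0, 0, 0, 1, 2]
R6 ← R6 − (9/8)·R2: [0, 0, -3/4, -31/4, -59/4]
R4 ← R4 − R3: [0, 0, 0, -6, -12]
R6 ← R6 + (1/3)·R3: [0, 0, 0, -8, -16]
R5 ← R5 + (1/6)·R4: [0, 0, 0, 0, 0]
R6 ← R6 − (4/3)·R4: [0, 0, 0, 0, 0]
The echelon form has 4 nonzero rows, and every pivot lies in the first 4 columns, so rank(B) = rank([B|b]) = 4.
The system is consistent.
rank = 4 = number of unknowns, so the solution is unique.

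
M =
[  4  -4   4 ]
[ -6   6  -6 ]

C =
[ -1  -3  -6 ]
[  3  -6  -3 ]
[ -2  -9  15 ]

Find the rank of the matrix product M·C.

First compute MC:
[[-24, -24,  48],
 [ 36,  36, -72]]
Now row reduce the product.
R2 ← R2 + (3/2)·R1: [0, 0, 0]
1 nonzero row, so rank(MC) = 1.

1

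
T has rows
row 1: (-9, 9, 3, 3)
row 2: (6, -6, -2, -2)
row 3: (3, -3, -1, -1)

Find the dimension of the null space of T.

3

Row reduce to echelon form.
R2 ← R2 + (2/3)·R1: [0, 0, 0, 0]
R3 ← R3 + (1/3)·R1: [0, 0, 0, 0]
1 nonzero row, so rank(T) = 1.
T has 4 columns; by rank–nullity, nullity = 4 − 1 = 3.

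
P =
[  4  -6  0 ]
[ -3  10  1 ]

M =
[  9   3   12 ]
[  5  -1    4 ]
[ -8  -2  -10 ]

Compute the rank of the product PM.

First compute PM:
[[  6,  18,  24],
 [ 15, -21,  -6]]
Now row reduce the product.
R2 ← R2 − (5/2)·R1: [0, -66, -66]
2 nonzero rows, so rank(PM) = 2.

2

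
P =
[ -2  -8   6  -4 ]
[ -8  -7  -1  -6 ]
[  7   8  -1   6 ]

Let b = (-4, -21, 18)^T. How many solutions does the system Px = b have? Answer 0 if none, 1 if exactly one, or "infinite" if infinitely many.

infinite

Row reduce the augmented matrix [P | b].
R2 ← R2 − (4)·R1: [0, 25, -25, 10, -5]
R3 ← R3 + (7/2)·R1: [0, -20, 20, -8, 4]
R3 ← R3 + (4/5)·R2: [0, 0, 0, 0, 0]
The echelon form has 2 nonzero rows, and every pivot lies in the first 4 columns, so rank(P) = rank([P|b]) = 2.
The system is consistent.
rank = 2 < 4 unknowns, so there are infinitely many solutions.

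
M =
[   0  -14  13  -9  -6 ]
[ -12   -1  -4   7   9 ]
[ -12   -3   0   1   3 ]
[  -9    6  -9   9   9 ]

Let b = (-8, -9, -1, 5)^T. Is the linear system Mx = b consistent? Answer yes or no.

no

Row reduce the augmented matrix [M | b].
Swap R1 ↔ R2
R3 ← R3 − R1: [0, -2, 4, -6, -6, 8]
R4 ← R4 − (3/4)·R1: [0, 27/4, -6, 15/4, 9/4, 47/4]
R3 ← R3 − (1/7)·R2: [0, 0, 15/7, -33/7, -36/7, 64/7]
R4 ← R4 + (27/56)·R2: [0, 0, 15/56, -33/56, -9/14, 221/28]
R4 ← R4 − (1/8)·R3: [0, 0, 0, 0, 0, 27/4]
The echelon form has 4 nonzero rows; the last pivot sits in the augmented column, so rank(M) = 3 but rank([M|b]) = 4.
Since the ranks differ, the system is inconsistent.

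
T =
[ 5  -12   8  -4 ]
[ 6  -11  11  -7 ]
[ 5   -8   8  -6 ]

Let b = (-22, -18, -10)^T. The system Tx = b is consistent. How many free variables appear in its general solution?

1

Row reduce the augmented matrix [T | b].
R2 ← R2 − (6/5)·R1: [0, 17/5, 7/5, -11/5, 42/5]
R3 ← R3 − R1: [0, 4, 0, -2, 12]
R3 ← R3 − (20/17)·R2: [0, 0, -28/17, 10/17, 36/17]
The echelon form has 3 nonzero rows, and every pivot lies in the first 4 columns, so rank(T) = rank([T|b]) = 3.
The system is consistent.
Free variables = (unknowns) − (rank) = 4 − 3 = 1.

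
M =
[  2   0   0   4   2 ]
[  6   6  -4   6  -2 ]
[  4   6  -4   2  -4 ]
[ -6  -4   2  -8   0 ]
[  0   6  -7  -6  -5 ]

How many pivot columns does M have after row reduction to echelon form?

3

Row reduce to echelon form.
R2 ← R2 − (3)·R1: [0, 6, -4, -6, -8]
R3 ← R3 − (2)·R1: [0, 6, -4, -6, -8]
R4 ← R4 + (3)·R1: [0, -4, 2, 4, 6]
R3 ← R3 − R2: [0, 0, 0, 0, 0]
R4 ← R4 + (2/3)·R2: [0, 0, -2/3, 0, 2/3]
R5 ← R5 − R2: [0, 0, -3, 0, 3]
Swap R3 ↔ R4
R5 ← R5 − (9/2)·R3: [0, 0, 0, 0, 0]
Echelon form has 3 nonzero rows, so rank(M) = 3.
Each nonzero row contributes one pivot column: 3 pivot columns.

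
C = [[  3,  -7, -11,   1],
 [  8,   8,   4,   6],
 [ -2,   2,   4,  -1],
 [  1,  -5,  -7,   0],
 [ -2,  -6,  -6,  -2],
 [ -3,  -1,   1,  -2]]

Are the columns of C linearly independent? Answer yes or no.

Row reduce C to echelon form.
R2 ← R2 − (8/3)·R1: [0, 80/3, 100/3, 10/3]
R3 ← R3 + (2/3)·R1: [0, -8/3, -10/3, -1/3]
R4 ← R4 − (1/3)·R1: [0, -8/3, -10/3, -1/3]
R5 ← R5 + (2/3)·R1: [0, -32/3, -40/3, -4/3]
R6 ← R6 + R1: [0, -8, -10, -1]
R3 ← R3 + (1/10)·R2: [0, 0, 0, 0]
R4 ← R4 + (1/10)·R2: [0, 0, 0, 0]
R5 ← R5 + (2/5)·R2: [0, 0, 0, 0]
R6 ← R6 + (3/10)·R2: [0, 0, 0, 0]
2 pivots among 4 columns.
Only 2 < 4 pivot columns, so the columns are linearly dependent.

no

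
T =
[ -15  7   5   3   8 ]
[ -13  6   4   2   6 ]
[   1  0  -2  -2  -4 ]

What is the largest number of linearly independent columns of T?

3

Row reduce to echelon form.
R2 ← R2 − (13/15)·R1: [0, -1/15, -1/3, -3/5, -14/15]
R3 ← R3 + (1/15)·R1: [0, 7/15, -5/3, -9/5, -52/15]
R3 ← R3 + (7)·R2: [0, 0, -4, -6, -10]
Echelon form has 3 nonzero rows, so rank(T) = 3.
The rank gives the maximum number of linearly independent columns: 3.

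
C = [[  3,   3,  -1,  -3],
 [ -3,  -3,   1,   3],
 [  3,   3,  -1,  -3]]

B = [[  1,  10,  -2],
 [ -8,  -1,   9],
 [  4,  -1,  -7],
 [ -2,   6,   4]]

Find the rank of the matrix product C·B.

First compute CB:
[[-19,  10,  16],
 [ 19, -10, -16],
 [-19,  10,  16]]
Now row reduce the product.
R2 ← R2 + R1: [0, 0, 0]
R3 ← R3 − R1: [0, 0, 0]
1 nonzero row, so rank(CB) = 1.

1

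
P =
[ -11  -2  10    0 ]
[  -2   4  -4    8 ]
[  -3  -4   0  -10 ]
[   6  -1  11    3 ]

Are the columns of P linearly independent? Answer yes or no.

no

Row reduce P to echelon form.
R2 ← R2 − (2/11)·R1: [0, 48/11, -64/11, 8]
R3 ← R3 − (3/11)·R1: [0, -38/11, -30/11, -10]
R4 ← R4 + (6/11)·R1: [0, -23/11, 181/11, 3]
R3 ← R3 + (19/24)·R2: [0, 0, -22/3, -11/3]
R4 ← R4 + (23/48)·R2: [0, 0, 41/3, 41/6]
R4 ← R4 + (41/22)·R3: [0, 0, 0, 0]
3 pivots among 4 columns.
Only 3 < 4 pivot columns, so the columns are linearly dependent.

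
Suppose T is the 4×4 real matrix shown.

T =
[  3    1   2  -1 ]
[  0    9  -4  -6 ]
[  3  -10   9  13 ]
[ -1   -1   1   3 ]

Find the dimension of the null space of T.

Row reduce to echelon form.
R3 ← R3 − R1: [0, -11, 7, 14]
R4 ← R4 + (1/3)·R1: [0, -2/3, 5/3, 8/3]
R3 ← R3 + (11/9)·R2: [0, 0, 19/9, 20/3]
R4 ← R4 + (2/27)·R2: [0, 0, 37/27, 20/9]
R4 ← R4 − (37/57)·R3: [0, 0, 0, -40/19]
4 nonzero rows, so rank(T) = 4.
T has 4 columns; by rank–nullity, nullity = 4 − 4 = 0.

0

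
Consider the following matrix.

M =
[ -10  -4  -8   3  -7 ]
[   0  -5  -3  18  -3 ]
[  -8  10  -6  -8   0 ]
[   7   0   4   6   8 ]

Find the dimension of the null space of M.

1

Row reduce to echelon form.
R3 ← R3 − (4/5)·R1: [0, 66/5, 2/5, -52/5, 28/5]
R4 ← R4 + (7/10)·R1: [0, -14/5, -8/5, 81/10, 31/10]
R3 ← R3 + (66/25)·R2: [0, 0, -188/25, 928/25, -58/25]
R4 ← R4 − (14/25)·R2: [0, 0, 2/25, -99/50, 239/50]
R4 ← R4 + (1/94)·R3: [0, 0, 0, -149/94, 447/94]
4 nonzero rows, so rank(M) = 4.
M has 5 columns; by rank–nullity, nullity = 5 − 4 = 1.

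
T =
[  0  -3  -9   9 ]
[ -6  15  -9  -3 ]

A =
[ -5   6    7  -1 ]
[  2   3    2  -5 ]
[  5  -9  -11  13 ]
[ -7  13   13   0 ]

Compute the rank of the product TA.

2

First compute TA:
[[-114, 189, 210, -102],
 [ 36,  51,  48, -186]]
Now row reduce the product.
R2 ← R2 + (6/19)·R1: [0, 2103/19, 2172/19, -4146/19]
2 nonzero rows, so rank(TA) = 2.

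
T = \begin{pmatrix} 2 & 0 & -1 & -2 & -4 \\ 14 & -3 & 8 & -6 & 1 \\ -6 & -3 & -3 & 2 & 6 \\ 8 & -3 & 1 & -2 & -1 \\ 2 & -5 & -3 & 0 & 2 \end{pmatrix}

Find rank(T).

5

Row reduce to echelon form.
R2 ← R2 − (7)·R1: [0, -3, 15, 8, 29]
R3 ← R3 + (3)·R1: [0, -3, -6, -4, -6]
R4 ← R4 − (4)·R1: [0, -3, 5, 6, 15]
R5 ← R5 − R1: [0, -5, -2, 2, 6]
R3 ← R3 − R2: [0, 0, -21, -12, -35]
R4 ← R4 − R2: [0, 0, -10, -2, -14]
R5 ← R5 − (5/3)·R2: [0, 0, -27, -34/3, -127/3]
R4 ← R4 − (10/21)·R3: [0, 0, 0, 26/7, 8/3]
R5 ← R5 − (9/7)·R3: [0, 0, 0, 86/21, 8/3]
R5 ← R5 − (43/39)·R4: [0, 0, 0, 0, -32/117]
Echelon form has 5 nonzero rows, so rank(T) = 5.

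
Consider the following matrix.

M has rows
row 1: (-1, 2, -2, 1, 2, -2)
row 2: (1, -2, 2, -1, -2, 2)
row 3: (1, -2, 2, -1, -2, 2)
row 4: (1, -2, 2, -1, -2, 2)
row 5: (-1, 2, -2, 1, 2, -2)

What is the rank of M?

Row reduce to echelon form.
R2 ← R2 + R1: [0, 0, 0, 0, 0, 0]
R3 ← R3 + R1: [0, 0, 0, 0, 0, 0]
R4 ← R4 + R1: [0, 0, 0, 0, 0, 0]
R5 ← R5 − R1: [0, 0, 0, 0, 0, 0]
Echelon form has 1 nonzero row, so rank(M) = 1.

1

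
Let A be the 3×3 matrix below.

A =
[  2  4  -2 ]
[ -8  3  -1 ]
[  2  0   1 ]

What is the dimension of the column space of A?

Row reduce to echelon form.
R2 ← R2 + (4)·R1: [0, 19, -9]
R3 ← R3 − R1: [0, -4, 3]
R3 ← R3 + (4/19)·R2: [0, 0, 21/19]
Echelon form has 3 nonzero rows, so rank(A) = 3.
The column space has dimension equal to the rank: 3.

3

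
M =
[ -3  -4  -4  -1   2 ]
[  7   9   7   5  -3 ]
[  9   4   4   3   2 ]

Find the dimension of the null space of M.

2

Row reduce to echelon form.
R2 ← R2 + (7/3)·R1: [0, -1/3, -7/3, 8/3, 5/3]
R3 ← R3 + (3)·R1: [0, -8, -8, 0, 8]
R3 ← R3 − (24)·R2: [0, 0, 48, -64, -32]
3 nonzero rows, so rank(M) = 3.
M has 5 columns; by rank–nullity, nullity = 5 − 3 = 2.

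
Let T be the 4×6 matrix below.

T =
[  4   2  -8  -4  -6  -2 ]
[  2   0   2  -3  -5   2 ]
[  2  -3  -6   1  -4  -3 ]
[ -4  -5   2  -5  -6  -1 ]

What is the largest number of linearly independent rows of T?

Row reduce to echelon form.
R2 ← R2 − (1/2)·R1: [0, -1, 6, -1, -2, 3]
R3 ← R3 − (1/2)·R1: [0, -4, -2, 3, -1, -2]
R4 ← R4 + R1: [0, -3, -6, -9, -12, -3]
R3 ← R3 − (4)·R2: [0, 0, -26, 7, 7, -14]
R4 ← R4 − (3)·R2: [0, 0, -24, -6, -6, -12]
R4 ← R4 − (12/13)·R3: [0, 0, 0, -162/13, -162/13, 12/13]
Echelon form has 4 nonzero rows, so rank(T) = 4.
The rank gives the maximum number of linearly independent rows: 4.

4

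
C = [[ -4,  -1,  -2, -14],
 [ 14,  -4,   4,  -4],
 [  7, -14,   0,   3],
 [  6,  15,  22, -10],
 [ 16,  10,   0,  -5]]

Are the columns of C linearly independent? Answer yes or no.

yes

Row reduce C to echelon form.
R2 ← R2 + (7/2)·R1: [0, -15/2, -3, -53]
R3 ← R3 + (7/4)·R1: [0, -63/4, -7/2, -43/2]
R4 ← R4 + (3/2)·R1: [0, 27/2, 19, -31]
R5 ← R5 + (4)·R1: [0, 6, -8, -61]
R3 ← R3 − (21/10)·R2: [0, 0, 14/5, 449/5]
R4 ← R4 + (9/5)·R2: [0, 0, 68/5, -632/5]
R5 ← R5 + (4/5)·R2: [0, 0, -52/5, -517/5]
R4 ← R4 − (34/7)·R3: [0, 0, 0, -3938/7]
R5 ← R5 + (26/7)·R3: [0, 0, 0, 1611/7]
R5 ← R5 + (9/22)·R4: [0, 0, 0, 0]
4 pivots among 4 columns.
Every column is a pivot column, so the columns are linearly independent.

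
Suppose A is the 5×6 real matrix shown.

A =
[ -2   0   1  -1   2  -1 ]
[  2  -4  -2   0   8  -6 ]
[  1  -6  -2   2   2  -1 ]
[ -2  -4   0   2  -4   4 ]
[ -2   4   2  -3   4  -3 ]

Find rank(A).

Row reduce to echelon form.
R2 ← R2 + R1: [0, -4, -1, -1, 10, -7]
R3 ← R3 + (1/2)·R1: [0, -6, -3/2, 3/2, 3, -3/2]
R4 ← R4 − R1: [0, -4, -1, 3, -6, 5]
R5 ← R5 − R1: [0, 4, 1, -2, 2, -2]
R3 ← R3 − (3/2)·R2: [0, 0, 0, 3, -12, 9]
R4 ← R4 − R2: [0, 0, 0, 4, -16, 12]
R5 ← R5 + R2: [0, 0, 0, -3, 12, -9]
R4 ← R4 − (4/3)·R3: [0, 0, 0, 0, 0, 0]
R5 ← R5 + R3: [0, 0, 0, 0, 0, 0]
Echelon form has 3 nonzero rows, so rank(A) = 3.

3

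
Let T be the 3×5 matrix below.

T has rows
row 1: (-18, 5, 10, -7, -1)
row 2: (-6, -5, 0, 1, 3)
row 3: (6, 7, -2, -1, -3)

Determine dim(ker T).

Row reduce to echelon form.
R2 ← R2 − (1/3)·R1: [0, -20/3, -10/3, 10/3, 10/3]
R3 ← R3 + (1/3)·R1: [0, 26/3, 4/3, -10/3, -10/3]
R3 ← R3 + (13/10)·R2: [0, 0, -3, 1, 1]
3 nonzero rows, so rank(T) = 3.
T has 5 columns; by rank–nullity, nullity = 5 − 3 = 2.

2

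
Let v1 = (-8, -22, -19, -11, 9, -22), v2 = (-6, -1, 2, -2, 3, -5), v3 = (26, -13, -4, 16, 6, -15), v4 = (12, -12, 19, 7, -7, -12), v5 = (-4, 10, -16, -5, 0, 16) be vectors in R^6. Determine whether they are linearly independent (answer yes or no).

Form the matrix with these vectors as rows and row reduce.
R2 ← R2 − (3/4)·R1: [0, 31/2, 65/4, 25/4, -15/4, 23/2]
R3 ← R3 + (13/4)·R1: [0, -169/2, -263/4, -79/4, 141/4, -173/2]
R4 ← R4 + (3/2)·R1: [0, -45, -19/2, -19/2, 13/2, -45]
R5 ← R5 − (1/2)·R1: [0, 21, -13/2, 1/2, -9/2, 27]
R3 ← R3 + (169/31)·R2: [0, 0, 708/31, 444/31, 459/31, -738/31]
R4 ← R4 + (90/31)·R2: [0, 0, 1168/31, 268/31, -136/31, -360/31]
R5 ← R5 − (42/31)·R2: [0, 0, -884/31, -247/31, 18/31, 354/31]
R4 ← R4 − (292/177)·R3: [0, 0, 0, -884/59, -1700/59, 1632/59]
R5 ← R5 + (221/177)·R3: [0, 0, 0, 585/59, 1125/59, -1080/59]
R5 ← R5 + (45/68)·R4: [0, 0, 0, 0, 0, 0]
4 nonzero rows, so the 5 vectors span a space of dimension 4.
Since 4 < 5, the vectors are linearly dependent.

no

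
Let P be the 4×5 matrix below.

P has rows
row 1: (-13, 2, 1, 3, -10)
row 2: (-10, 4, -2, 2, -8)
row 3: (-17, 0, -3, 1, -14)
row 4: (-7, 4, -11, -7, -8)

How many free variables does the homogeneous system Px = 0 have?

1

Row reduce to echelon form.
R2 ← R2 − (10/13)·R1: [0, 32/13, -36/13, -4/13, -4/13]
R3 ← R3 − (17/13)·R1: [0, -34/13, -56/13, -38/13, -12/13]
R4 ← R4 − (7/13)·R1: [0, 38/13, -150/13, -112/13, -34/13]
R3 ← R3 + (17/16)·R2: [0, 0, -29/4, -13/4, -5/4]
R4 ← R4 − (19/16)·R2: [0, 0, -33/4, -33/4, -9/4]
R4 ← R4 − (33/29)·R3: [0, 0, 0, -132/29, -24/29]
4 nonzero rows, so rank(P) = 4.
P has 5 columns; by rank–nullity, nullity = 5 − 4 = 1.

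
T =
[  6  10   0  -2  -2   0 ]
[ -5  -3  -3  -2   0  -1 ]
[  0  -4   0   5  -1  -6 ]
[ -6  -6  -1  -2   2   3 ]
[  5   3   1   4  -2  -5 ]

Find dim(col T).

Row reduce to echelon form.
R2 ← R2 + (5/6)·R1: [0, 16/3, -3, -11/3, -5/3, -1]
R4 ← R4 + R1: [0, 4, -1, -4, 0, 3]
R5 ← R5 − (5/6)·R1: [0, -16/3, 1, 17/3, -1/3, -5]
R3 ← R3 + (3/4)·R2: [0, 0, -9/4, 9/4, -9/4, -27/4]
R4 ← R4 − (3/4)·R2: [0, 0, 5/4, -5/4, 5/4, 15/4]
R5 ← R5 + R2: [0, 0, -2, 2, -2, -6]
R4 ← R4 + (5/9)·R3: [0, 0, 0, 0, 0, 0]
R5 ← R5 − (8/9)·R3: [0, 0, 0, 0, 0, 0]
Echelon form has 3 nonzero rows, so rank(T) = 3.
The column space has dimension equal to the rank: 3.

3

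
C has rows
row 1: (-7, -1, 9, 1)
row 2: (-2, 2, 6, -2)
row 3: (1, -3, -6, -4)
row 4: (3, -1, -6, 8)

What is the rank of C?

Row reduce to echelon form.
R2 ← R2 − (2/7)·R1: [0, 16/7, 24/7, -16/7]
R3 ← R3 + (1/7)·R1: [0, -22/7, -33/7, -27/7]
R4 ← R4 + (3/7)·R1: [0, -10/7, -15/7, 59/7]
R3 ← R3 + (11/8)·R2: [0, 0, 0, -7]
R4 ← R4 + (5/8)·R2: [0, 0, 0, 7]
R4 ← R4 + R3: [0, 0, 0, 0]
Echelon form has 3 nonzero rows, so rank(C) = 3.

3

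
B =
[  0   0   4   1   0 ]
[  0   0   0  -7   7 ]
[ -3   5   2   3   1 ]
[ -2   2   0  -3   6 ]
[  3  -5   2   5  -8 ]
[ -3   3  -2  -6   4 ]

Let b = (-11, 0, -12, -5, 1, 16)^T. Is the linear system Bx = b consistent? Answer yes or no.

Row reduce the augmented matrix [B | b].
Swap R1 ↔ R3
R4 ← R4 − (2/3)·R1: [0, -4/3, -4/3, -5, 16/3, 3]
R5 ← R5 + R1: [0, 0, 4, 8, -7, -11]
R6 ← R6 − R1: [0, -2, -4, -9, 3, 28]
Swap R2 ↔ R4
R6 ← R6 − (3/2)·R2: [0, 0, -2, -3/2, -5, 47/2]
R5 ← R5 − R3: [0, 0, 0, 7, -7, 0]
R6 ← R6 + (1/2)·R3: [0, 0, 0, -1, -5, 18]
R5 ← R5 + R4: [0, 0, 0, 0, 0, 0]
R6 ← R6 − (1/7)·R4: [0, 0, 0, 0, -6, 18]
Swap R5 ↔ R6
The echelon form has 5 nonzero rows, and every pivot lies in the first 5 columns, so rank(B) = rank([B|b]) = 5.
The system is consistent.

yes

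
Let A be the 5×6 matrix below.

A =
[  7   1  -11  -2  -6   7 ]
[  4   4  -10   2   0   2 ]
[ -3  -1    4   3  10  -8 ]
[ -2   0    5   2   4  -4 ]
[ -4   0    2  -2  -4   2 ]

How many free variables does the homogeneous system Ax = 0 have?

2

Row reduce to echelon form.
R2 ← R2 − (4/7)·R1: [0, 24/7, -26/7, 22/7, 24/7, -2]
R3 ← R3 + (3/7)·R1: [0, -4/7, -5/7, 15/7, 52/7, -5]
R4 ← R4 + (2/7)·R1: [0, 2/7, 13/7, 10/7, 16/7, -2]
R5 ← R5 + (4/7)·R1: [0, 4/7, -30/7, -22/7, -52/7, 6]
R3 ← R3 + (1/6)·R2: [0, 0, -4/3, 8/3, 8, -16/3]
R4 ← R4 − (1/12)·R2: [0, 0, 13/6, 7/6, 2, -11/6]
R5 ← R5 − (1/6)·R2: [0, 0, -11/3, -11/3, -8, 19/3]
R4 ← R4 + (13/8)·R3: [0, 0, 0, 11/2, 15, -21/2]
R5 ← R5 − (11/4)·R3: [0, 0, 0, -11, -30, 21]
R5 ← R5 + (2)·R4: [0, 0, 0, 0, 0, 0]
4 nonzero rows, so rank(A) = 4.
A has 6 columns; by rank–nullity, nullity = 6 − 4 = 2.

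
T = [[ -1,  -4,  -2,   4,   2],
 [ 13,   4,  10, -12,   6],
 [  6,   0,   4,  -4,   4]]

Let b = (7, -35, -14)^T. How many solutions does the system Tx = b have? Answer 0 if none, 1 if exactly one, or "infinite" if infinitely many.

infinite

Row reduce the augmented matrix [T | b].
R2 ← R2 + (13)·R1: [0, -48, -16, 40, 32, 56]
R3 ← R3 + (6)·R1: [0, -24, -8, 20, 16, 28]
R3 ← R3 − (1/2)·R2: [0, 0, 0, 0, 0, 0]
The echelon form has 2 nonzero rows, and every pivot lies in the first 5 columns, so rank(T) = rank([T|b]) = 2.
The system is consistent.
rank = 2 < 5 unknowns, so there are infinitely many solutions.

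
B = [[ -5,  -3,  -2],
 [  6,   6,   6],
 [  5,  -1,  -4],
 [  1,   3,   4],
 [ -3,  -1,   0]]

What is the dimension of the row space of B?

Row reduce to echelon form.
R2 ← R2 + (6/5)·R1: [0, 12/5, 18/5]
R3 ← R3 + R1: [0, -4, -6]
R4 ← R4 + (1/5)·R1: [0, 12/5, 18/5]
R5 ← R5 − (3/5)·R1: [0, 4/5, 6/5]
R3 ← R3 + (5/3)·R2: [0, 0, 0]
R4 ← R4 − R2: [0, 0, 0]
R5 ← R5 − (1/3)·R2: [0, 0, 0]
Echelon form has 2 nonzero rows, so rank(B) = 2.
The row space has dimension equal to the rank: 2.

2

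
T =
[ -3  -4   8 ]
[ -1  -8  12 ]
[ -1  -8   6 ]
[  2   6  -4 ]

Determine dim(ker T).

0

Row reduce to echelon form.
R2 ← R2 − (1/3)·R1: [0, -20/3, 28/3]
R3 ← R3 − (1/3)·R1: [0, -20/3, 10/3]
R4 ← R4 + (2/3)·R1: [0, 10/3, 4/3]
R3 ← R3 − R2: [0, 0, -6]
R4 ← R4 + (1/2)·R2: [0, 0, 6]
R4 ← R4 + R3: [0, 0, 0]
3 nonzero rows, so rank(T) = 3.
T has 3 columns; by rank–nullity, nullity = 3 − 3 = 0.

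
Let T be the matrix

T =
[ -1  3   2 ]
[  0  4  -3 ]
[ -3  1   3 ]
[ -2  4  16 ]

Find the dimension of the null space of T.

Row reduce to echelon form.
R3 ← R3 − (3)·R1: [0, -8, -3]
R4 ← R4 − (2)·R1: [0, -2, 12]
R3 ← R3 + (2)·R2: [0, 0, -9]
R4 ← R4 + (1/2)·R2: [0, 0, 21/2]
R4 ← R4 + (7/6)·R3: [0, 0, 0]
3 nonzero rows, so rank(T) = 3.
T has 3 columns; by rank–nullity, nullity = 3 − 3 = 0.

0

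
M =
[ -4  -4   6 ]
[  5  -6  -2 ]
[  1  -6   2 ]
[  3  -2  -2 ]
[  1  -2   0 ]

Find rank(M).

Row reduce to echelon form.
R2 ← R2 + (5/4)·R1: [0, -11, 11/2]
R3 ← R3 + (1/4)·R1: [0, -7, 7/2]
R4 ← R4 + (3/4)·R1: [0, -5, 5/2]
R5 ← R5 + (1/4)·R1: [0, -3, 3/2]
R3 ← R3 − (7/11)·R2: [0, 0, 0]
R4 ← R4 − (5/11)·R2: [0, 0, 0]
R5 ← R5 − (3/11)·R2: [0, 0, 0]
Echelon form has 2 nonzero rows, so rank(M) = 2.

2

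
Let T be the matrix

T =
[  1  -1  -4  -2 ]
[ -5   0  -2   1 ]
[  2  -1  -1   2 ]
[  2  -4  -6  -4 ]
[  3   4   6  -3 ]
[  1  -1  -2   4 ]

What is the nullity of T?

Row reduce to echelon form.
R2 ← R2 + (5)·R1: [0, -5, -22, -9]
R3 ← R3 − (2)·R1: [0, 1, 7, 6]
R4 ← R4 − (2)·R1: [0, -2, 2, 0]
R5 ← R5 − (3)·R1: [0, 7, 18, 3]
R6 ← R6 − R1: [0, 0, 2, 6]
R3 ← R3 + (1/5)·R2: [0, 0, 13/5, 21/5]
R4 ← R4 − (2/5)·R2: [0, 0, 54/5, 18/5]
R5 ← R5 + (7/5)·R2: [0, 0, -64/5, -48/5]
R4 ← R4 − (54/13)·R3: [0, 0, 0, -180/13]
R5 ← R5 + (64/13)·R3: [0, 0, 0, 144/13]
R6 ← R6 − (10/13)·R3: [0, 0, 0, 36/13]
R5 ← R5 + (4/5)·R4: [0, 0, 0, 0]
R6 ← R6 + (1/5)·R4: [0, 0, 0, 0]
4 nonzero rows, so rank(T) = 4.
T has 4 columns; by rank–nullity, nullity = 4 − 4 = 0.

0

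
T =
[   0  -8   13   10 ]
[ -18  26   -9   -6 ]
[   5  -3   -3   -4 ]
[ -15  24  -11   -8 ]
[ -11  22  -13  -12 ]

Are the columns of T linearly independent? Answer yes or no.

no

Row reduce T to echelon form.
Swap R1 ↔ R2
R3 ← R3 + (5/18)·R1: [0, 38/9, -11/2, -17/3]
R4 ← R4 − (5/6)·R1: [0, 7/3, -7/2, -3]
R5 ← R5 − (11/18)·R1: [0, 55/9, -15/2, -25/3]
R3 ← R3 + (19/36)·R2: [0, 0, 49/36, -7/18]
R4 ← R4 + (7/24)·R2: [0, 0, 7/24, -1/12]
R5 ← R5 + (55/72)·R2: [0, 0, 175/72, -25/36]
R4 ← R4 − (3/14)·R3: [0, 0, 0, 0]
R5 ← R5 − (25/14)·R3: [0, 0, 0, 0]
3 pivots among 4 columns.
Only 3 < 4 pivot columns, so the columns are linearly dependent.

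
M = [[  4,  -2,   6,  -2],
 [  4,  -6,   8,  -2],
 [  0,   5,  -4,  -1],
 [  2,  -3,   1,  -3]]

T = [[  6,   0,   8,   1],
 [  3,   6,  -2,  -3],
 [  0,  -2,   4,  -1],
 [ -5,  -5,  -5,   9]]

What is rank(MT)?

First compute MT:
[[ 28, -14,  70, -14],
 [ 16, -42,  86,  -4],
 [ 20,  43, -21, -20],
 [ 18,  -5,  41, -17]]
Now row reduce the product.
R2 ← R2 − (4/7)·R1: [0, -34, 46, 4]
R3 ← R3 − (5/7)·R1: [0, 53, -71, -10]
R4 ← R4 − (9/14)·R1: [0, 4, -4, -8]
R3 ← R3 + (53/34)·R2: [0, 0, 12/17, -64/17]
R4 ← R4 + (2/17)·R2: [0, 0, 24/17, -128/17]
R4 ← R4 − (2)·R3: [0, 0, 0, 0]
3 nonzero rows, so rank(MT) = 3.

3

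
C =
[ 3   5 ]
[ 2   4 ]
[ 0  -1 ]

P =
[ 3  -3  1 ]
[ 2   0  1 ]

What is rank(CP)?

2

First compute CP:
[[ 19,  -9,   8],
 [ 14,  -6,   6],
 [ -2,   0,  -1]]
Now row reduce the product.
R2 ← R2 − (14/19)·R1: [0, 12/19, 2/19]
R3 ← R3 + (2/19)·R1: [0, -18/19, -3/19]
R3 ← R3 + (3/2)·R2: [0, 0, 0]
2 nonzero rows, so rank(CP) = 2.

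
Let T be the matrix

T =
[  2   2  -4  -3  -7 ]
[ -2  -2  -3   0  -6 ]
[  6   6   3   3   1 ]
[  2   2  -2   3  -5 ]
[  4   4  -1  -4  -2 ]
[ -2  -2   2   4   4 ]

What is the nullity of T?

1

Row reduce to echelon form.
R2 ← R2 + R1: [0, 0, -7, -3, -13]
R3 ← R3 − (3)·R1: [0, 0, 15, 12, 22]
R4 ← R4 − R1: [0, 0, 2, 6, 2]
R5 ← R5 − (2)·R1: [0, 0, 7, 2, 12]
R6 ← R6 + R1: [0, 0, -2, 1, -3]
R3 ← R3 + (15/7)·R2: [0, 0, 0, 39/7, -41/7]
R4 ← R4 + (2/7)·R2: [0, 0, 0, 36/7, -12/7]
R5 ← R5 + R2: [0, 0, 0, -1, -1]
R6 ← R6 − (2/7)·R2: [0, 0, 0, 13/7, 5/7]
R4 ← R4 − (12/13)·R3: [0, 0, 0, 0, 48/13]
R5 ← R5 + (7/39)·R3: [0, 0, 0, 0, -80/39]
R6 ← R6 − (1/3)·R3: [0, 0, 0, 0, 8/3]
R5 ← R5 + (5/9)·R4: [0, 0, 0, 0, 0]
R6 ← R6 − (13/18)·R4: [0, 0, 0, 0, 0]
4 nonzero rows, so rank(T) = 4.
T has 5 columns; by rank–nullity, nullity = 5 − 4 = 1.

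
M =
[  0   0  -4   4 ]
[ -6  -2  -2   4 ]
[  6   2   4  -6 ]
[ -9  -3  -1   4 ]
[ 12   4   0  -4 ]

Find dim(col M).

Row reduce to echelon form.
Swap R1 ↔ R2
R3 ← R3 + R1: [0, 0, 2, -2]
R4 ← R4 − (3/2)·R1: [0, 0, 2, -2]
R5 ← R5 + (2)·R1: [0, 0, -4, 4]
R3 ← R3 + (1/2)·R2: [0, 0, 0, 0]
R4 ← R4 + (1/2)·R2: [0, 0, 0, 0]
R5 ← R5 − R2: [0, 0, 0, 0]
Echelon form has 2 nonzero rows, so rank(M) = 2.
The column space has dimension equal to the rank: 2.

2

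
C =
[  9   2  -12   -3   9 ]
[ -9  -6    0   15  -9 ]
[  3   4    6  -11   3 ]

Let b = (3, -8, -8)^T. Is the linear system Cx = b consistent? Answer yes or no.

no

Row reduce the augmented matrix [C | b].
R2 ← R2 + R1: [0, -4, -12, 12, 0, -5]
R3 ← R3 − (1/3)·R1: [0, 10/3, 10, -10, 0, -9]
R3 ← R3 + (5/6)·R2: [0, 0, 0, 0, 0, -79/6]
The echelon form has 3 nonzero rows; the last pivot sits in the augmented column, so rank(C) = 2 but rank([C|b]) = 3.
Since the ranks differ, the system is inconsistent.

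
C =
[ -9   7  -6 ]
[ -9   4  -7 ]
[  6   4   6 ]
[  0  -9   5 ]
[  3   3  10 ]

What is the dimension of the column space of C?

Row reduce to echelon form.
R2 ← R2 − R1: [0, -3, -1]
R3 ← R3 + (2/3)·R1: [0, 26/3, 2]
R5 ← R5 + (1/3)·R1: [0, 16/3, 8]
R3 ← R3 + (26/9)·R2: [0, 0, -8/9]
R4 ← R4 − (3)·R2: [0, 0, 8]
R5 ← R5 + (16/9)·R2: [0, 0, 56/9]
R4 ← R4 + (9)·R3: [0, 0, 0]
R5 ← R5 + (7)·R3: [0, 0, 0]
Echelon form has 3 nonzero rows, so rank(C) = 3.
The column space has dimension equal to the rank: 3.

3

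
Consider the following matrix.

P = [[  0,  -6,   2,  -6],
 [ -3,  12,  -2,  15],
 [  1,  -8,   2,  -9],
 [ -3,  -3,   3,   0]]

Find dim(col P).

Row reduce to echelon form.
Swap R1 ↔ R2
R3 ← R3 + (1/3)·R1: [0, -4, 4/3, -4]
R4 ← R4 − R1: [0, -15, 5, -15]
R3 ← R3 − (2/3)·R2: [0, 0, 0, 0]
R4 ← R4 − (5/2)·R2: [0, 0, 0, 0]
Echelon form has 2 nonzero rows, so rank(P) = 2.
The column space has dimension equal to the rank: 2.

2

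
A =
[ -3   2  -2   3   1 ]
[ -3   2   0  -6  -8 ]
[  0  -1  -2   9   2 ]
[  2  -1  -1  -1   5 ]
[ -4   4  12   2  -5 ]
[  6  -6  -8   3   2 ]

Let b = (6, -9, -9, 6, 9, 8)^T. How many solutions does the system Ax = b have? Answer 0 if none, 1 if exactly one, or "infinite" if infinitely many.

0

Row reduce the augmented matrix [A | b].
R2 ← R2 − R1: [0, 0, 2, -9, -9, -15]
R4 ← R4 + (2/3)·R1: [0, 1/3, -7/3, 1, 17/3, 10]
R5 ← R5 − (4/3)·R1: [0, 4/3, 44/3, -2, -19/3, 1]
R6 ← R6 + (2)·R1: [0, -2, -12, 9, 4, 20]
Swap R2 ↔ R3
R4 ← R4 + (1/3)·R2: [0, 0, -3, 4, 19/3, 7]
R5 ← R5 + (4/3)·R2: [0, 0, 12, 10, -11/3, -11]
R6 ← R6 − (2)·R2: [0, 0, -8, -9, 0, 38]
R4 ← R4 + (3/2)·R3: [0, 0, 0, -19/2, -43/6, -31/2]
R5 ← R5 − (6)·R3: [0, 0, 0, 64, 151/3, 79]
R6 ← R6 + (4)·R3: [0, 0, 0, -45, -36, -22]
R5 ← R5 + (128/19)·R4: [0, 0, 0, 0, 39/19, -483/19]
R6 ← R6 − (90/19)·R4: [0, 0, 0, 0, -39/19, 977/19]
R6 ← R6 + R5: [0, 0, 0, 0, 0, 26]
The echelon form has 6 nonzero rows; the last pivot sits in the augmented column, so rank(A) = 5 but rank([A|b]) = 6.
Since the ranks differ, the system is inconsistent.
It has no solutions.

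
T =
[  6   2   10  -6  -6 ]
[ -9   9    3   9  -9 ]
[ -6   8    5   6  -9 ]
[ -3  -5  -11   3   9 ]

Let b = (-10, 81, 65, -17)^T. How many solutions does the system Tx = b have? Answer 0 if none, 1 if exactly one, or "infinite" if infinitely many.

infinite

Row reduce the augmented matrix [T | b].
R2 ← R2 + (3/2)·R1: [0, 12, 18, 0, -18, 66]
R3 ← R3 + R1: [0, 10, 15, 0, -15, 55]
R4 ← R4 + (1/2)·R1: [0, -4, -6, 0, 6, -22]
R3 ← R3 − (5/6)·R2: [0, 0, 0, 0, 0, 0]
R4 ← R4 + (1/3)·R2: [0, 0, 0, 0, 0, 0]
The echelon form has 2 nonzero rows, and every pivot lies in the first 5 columns, so rank(T) = rank([T|b]) = 2.
The system is consistent.
rank = 2 < 5 unknowns, so there are infinitely many solutions.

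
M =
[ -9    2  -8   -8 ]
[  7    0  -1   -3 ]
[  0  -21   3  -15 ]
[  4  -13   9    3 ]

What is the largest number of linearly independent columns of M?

Row reduce to echelon form.
R2 ← R2 + (7/9)·R1: [0, 14/9, -65/9, -83/9]
R4 ← R4 + (4/9)·R1: [0, -109/9, 49/9, -5/9]
R3 ← R3 + (27/2)·R2: [0, 0, -189/2, -279/2]
R4 ← R4 + (109/14)·R2: [0, 0, -711/14, -1013/14]
R4 ← R4 − (79/147)·R3: [0, 0, 0, 128/49]
Echelon form has 4 nonzero rows, so rank(M) = 4.
The rank gives the maximum number of linearly independent columns: 4.

4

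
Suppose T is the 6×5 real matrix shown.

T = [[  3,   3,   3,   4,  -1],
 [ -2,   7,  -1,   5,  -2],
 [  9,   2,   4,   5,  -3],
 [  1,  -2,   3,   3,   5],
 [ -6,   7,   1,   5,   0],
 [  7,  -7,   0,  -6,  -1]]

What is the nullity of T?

Row reduce to echelon form.
R2 ← R2 + (2/3)·R1: [0, 9, 1, 23/3, -8/3]
R3 ← R3 − (3)·R1: [0, -7, -5, -7, 0]
R4 ← R4 − (1/3)·R1: [0, -3, 2, 5/3, 16/3]
R5 ← R5 + (2)·R1: [0, 13, 7, 13, -2]
R6 ← R6 − (7/3)·R1: [0, -14, -7, -46/3, 4/3]
R3 ← R3 + (7/9)·R2: [0, 0, -38/9, -28/27, -56/27]
R4 ← R4 + (1/3)·R2: [0, 0, 7/3, 38/9, 40/9]
R5 ← R5 − (13/9)·R2: [0, 0, 50/9, 52/27, 50/27]
R6 ← R6 + (14/9)·R2: [0, 0, -49/9, -92/27, -76/27]
R4 ← R4 + (21/38)·R3: [0, 0, 0, 208/57, 188/57]
R5 ← R5 + (25/19)·R3: [0, 0, 0, 32/57, -50/57]
R6 ← R6 − (49/38)·R3: [0, 0, 0, -118/57, -8/57]
R5 ← R5 − (2/13)·R4: [0, 0, 0, 0, -18/13]
R6 ← R6 + (59/104)·R4: [0, 0, 0, 0, 45/26]
R6 ← R6 + (5/4)·R5: [0, 0, 0, 0, 0]
5 nonzero rows, so rank(T) = 5.
T has 5 columns; by rank–nullity, nullity = 5 − 5 = 0.

0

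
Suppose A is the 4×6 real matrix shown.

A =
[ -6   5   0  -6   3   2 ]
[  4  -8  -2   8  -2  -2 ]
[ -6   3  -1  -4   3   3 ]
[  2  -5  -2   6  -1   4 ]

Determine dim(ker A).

3

Row reduce to echelon form.
R2 ← R2 + (2/3)·R1: [0, -14/3, -2, 4, 0, -2/3]
R3 ← R3 − R1: [0, -2, -1, 2, 0, 1]
R4 ← R4 + (1/3)·R1: [0, -10/3, -2, 4, 0, 14/3]
R3 ← R3 − (3/7)·R2: [0, 0, -1/7, 2/7, 0, 9/7]
R4 ← R4 − (5/7)·R2: [0, 0, -4/7, 8/7, 0, 36/7]
R4 ← R4 − (4)·R3: [0, 0, 0, 0, 0, 0]
3 nonzero rows, so rank(A) = 3.
A has 6 columns; by rank–nullity, nullity = 6 − 3 = 3.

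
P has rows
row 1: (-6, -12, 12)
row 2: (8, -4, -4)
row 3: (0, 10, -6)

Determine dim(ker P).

1

Row reduce to echelon form.
R2 ← R2 + (4/3)·R1: [0, -20, 12]
R3 ← R3 + (1/2)·R2: [0, 0, 0]
2 nonzero rows, so rank(P) = 2.
P has 3 columns; by rank–nullity, nullity = 3 − 2 = 1.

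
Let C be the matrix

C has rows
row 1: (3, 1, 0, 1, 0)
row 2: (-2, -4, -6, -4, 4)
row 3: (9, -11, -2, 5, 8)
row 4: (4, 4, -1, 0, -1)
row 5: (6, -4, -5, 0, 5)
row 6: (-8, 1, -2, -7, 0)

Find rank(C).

Row reduce to echelon form.
R2 ← R2 + (2/3)·R1: [0, -10/3, -6, -10/3, 4]
R3 ← R3 − (3)·R1: [0, -14, -2, 2, 8]
R4 ← R4 − (4/3)·R1: [0, 8/3, -1, -4/3, -1]
R5 ← R5 − (2)·R1: [0, -6, -5, -2, 5]
R6 ← R6 + (8/3)·R1: [0, 11/3, -2, -13/3, 0]
R3 ← R3 − (21/5)·R2: [0, 0, 116/5, 16, -44/5]
R4 ← R4 + (4/5)·R2: [0, 0, -29/5, -4, 11/5]
R5 ← R5 − (9/5)·R2: [0, 0, 29/5, 4, -11/5]
R6 ← R6 + (11/10)·R2: [0, 0, -43/5, -8, 22/5]
R4 ← R4 + (1/4)·R3: [0, 0, 0, 0, 0]
R5 ← R5 − (1/4)·R3: [0, 0, 0, 0, 0]
R6 ← R6 + (43/116)·R3: [0, 0, 0, -60/29, 33/29]
Swap R4 ↔ R6
Echelon form has 4 nonzero rows, so rank(C) = 4.

4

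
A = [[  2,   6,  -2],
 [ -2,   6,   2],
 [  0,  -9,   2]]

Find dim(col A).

3

Row reduce to echelon form.
R2 ← R2 + R1: [0, 12, 0]
R3 ← R3 + (3/4)·R2: [0, 0, 2]
Echelon form has 3 nonzero rows, so rank(A) = 3.
The column space has dimension equal to the rank: 3.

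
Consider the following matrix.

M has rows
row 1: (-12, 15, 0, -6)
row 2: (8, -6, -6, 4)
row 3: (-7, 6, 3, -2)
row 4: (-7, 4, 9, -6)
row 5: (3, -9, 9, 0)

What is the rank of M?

Row reduce to echelon form.
R2 ← R2 + (2/3)·R1: [0, 4, -6, 0]
R3 ← R3 − (7/12)·R1: [0, -11/4, 3, 3/2]
R4 ← R4 − (7/12)·R1: [0, -19/4, 9, -5/2]
R5 ← R5 + (1/4)·R1: [0, -21/4, 9, -3/2]
R3 ← R3 + (11/16)·R2: [0, 0, -9/8, 3/2]
R4 ← R4 + (19/16)·R2: [0, 0, 15/8, -5/2]
R5 ← R5 + (21/16)·R2: [0, 0, 9/8, -3/2]
R4 ← R4 + (5/3)·R3: [0, 0, 0, 0]
R5 ← R5 + R3: [0, 0, 0, 0]
Echelon form has 3 nonzero rows, so rank(M) = 3.

3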